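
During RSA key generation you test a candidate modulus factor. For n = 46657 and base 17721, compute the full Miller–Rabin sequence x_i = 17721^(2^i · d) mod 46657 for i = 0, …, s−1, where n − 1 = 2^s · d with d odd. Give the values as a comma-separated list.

6518, 26454, 5773, 14431, 23570, 1

n − 1 = 46656 = 2^6 · 729, so s = 6 and d = 729.
x_0 = 17721^729 mod 46657 = 6518.
x_1 = 6518^2 mod 46657 = 26454.
x_2 = 26454^2 mod 46657 = 5773.
x_3 = 5773^2 mod 46657 = 14431.
x_4 = 14431^2 mod 46657 = 23570.
x_5 = 23570^2 mod 46657 = 1.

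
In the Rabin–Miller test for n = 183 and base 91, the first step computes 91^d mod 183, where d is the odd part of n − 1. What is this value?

n − 1 = 182 = 2^1 · 91, so s = 1 and d = 91.
By repeated squaring, 91^91 ≡ 31 (mod 183).

31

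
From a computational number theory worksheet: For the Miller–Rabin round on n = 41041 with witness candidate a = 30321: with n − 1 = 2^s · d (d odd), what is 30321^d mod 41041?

n − 1 = 41040 = 2^4 · 2565, so s = 4 and d = 2565.
30321^2565 mod 41041 = 1695.

1695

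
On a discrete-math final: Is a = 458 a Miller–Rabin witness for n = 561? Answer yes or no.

no

n − 1 = 560 = 2^4 · 35, so s = 4 and d = 35.
x_0 = 458^35 mod 561 = 560.
x_0 = 560 ≡ −1, so 458 is not a witness.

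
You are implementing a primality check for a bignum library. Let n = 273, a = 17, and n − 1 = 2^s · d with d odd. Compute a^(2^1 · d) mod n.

n − 1 = 272 = 2^4 · 17, so s = 4 and d = 17.
By repeated squaring, 17^17 ≡ 257 (mod 273).
x_0 = 257.
x_1 = 257^2 mod 273 = 256.

256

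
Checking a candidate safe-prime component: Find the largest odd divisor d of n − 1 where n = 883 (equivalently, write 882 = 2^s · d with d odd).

441

Halving: 882 → 441; 441 is odd.
So 882 = 2^1 · 441.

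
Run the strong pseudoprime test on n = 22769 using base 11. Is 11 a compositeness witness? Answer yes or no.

no

n − 1 = 22768 = 2^4 · 1423, so s = 4 and d = 1423.
x_0 = 11^1423 mod 22769 = 8744.
x_0 is neither 1 nor 22768, so continue squaring.
x_1 = 8744^2 mod 22769 = 22003.
x_2 = 22003^2 mod 22769 = 17531.
x_3 = 17531^2 mod 22769 = 22768.
x_3 ≡ −1, so 11 is not a witness.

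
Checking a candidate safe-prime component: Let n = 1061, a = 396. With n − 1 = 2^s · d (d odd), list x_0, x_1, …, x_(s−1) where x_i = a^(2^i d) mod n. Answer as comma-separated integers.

n − 1 = 1060 = 2^2 · 265, so s = 2 and d = 265.
x_0 = 396^265 mod 1061 = 1060.
x_1 = 1060^2 mod 1061 = 1.

1060, 1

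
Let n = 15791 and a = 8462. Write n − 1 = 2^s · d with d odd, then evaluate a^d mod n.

n − 1 = 15790 = 2^1 · 7895, so s = 1 and d = 7895.
Repeated squaring mod 15791: 8462^1 ≡ 8462, 8462^2 ≡ 9050, 8462^4 ≡ 10374, 8462^8 ≡ 4211, 8462^16 ≡ 15019, 8462^32 ≡ 11717, 8462^64 ≡ 1135, 8462^128 ≡ 9154, 8462^256 ≡ 8670, 8462^512 ≡ 3740, 8462^1024 ≡ 12565, 8462^2048 ≡ 807, 8462^4096 ≡ 3818.
7895 = 4096 + 2048 + 1024 + 512 + 128 + 64 + 16 + 4 + 2 + 1, so 8462^7895 ≡ 3818·807·12565·3740·9154·1135·15019·10374·9050·8462 ≡ 15790 (mod 15791).

15790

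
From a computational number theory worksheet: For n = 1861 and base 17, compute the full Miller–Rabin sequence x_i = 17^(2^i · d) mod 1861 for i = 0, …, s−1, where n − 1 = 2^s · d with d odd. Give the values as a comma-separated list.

1860, 1

n − 1 = 1860 = 2^2 · 465, so s = 2 and d = 465.
x_0 = 17^465 mod 1861 = 1860.
x_1 = 1860^2 mod 1861 = 1.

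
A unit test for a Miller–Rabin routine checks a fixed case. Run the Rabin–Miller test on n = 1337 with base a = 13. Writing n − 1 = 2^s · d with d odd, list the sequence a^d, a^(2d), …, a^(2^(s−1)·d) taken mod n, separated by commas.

272, 449, 1051

n − 1 = 1336 = 2^3 · 167, so s = 3 and d = 167.
x_0 = 13^167 mod 1337 = 272.
x_1 = 272^2 mod 1337 = 449.
x_2 = 449^2 mod 1337 = 1051.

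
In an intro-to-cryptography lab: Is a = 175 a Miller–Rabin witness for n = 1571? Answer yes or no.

no

n − 1 = 1570 = 2^1 · 785, so s = 1 and d = 785.
x_0 = 175^785 mod 1571 = 1.
x_0 = 1, so 175 is not a witness.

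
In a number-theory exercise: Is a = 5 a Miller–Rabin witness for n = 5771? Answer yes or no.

n − 1 = 5770 = 2^1 · 2885, so s = 1 and d = 2885.
x_0 = 5^2885 mod 5771 = 1948.
x_0 ∉ {1, 5770} and s = 1, so 5 is a Miller–Rabin witness and 5771 is composite.

yes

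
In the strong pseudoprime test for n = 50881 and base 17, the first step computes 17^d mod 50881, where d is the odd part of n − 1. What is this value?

n − 1 = 50880 = 2^6 · 795, so s = 6 and d = 795.
Repeated squaring mod 50881: 17^1 ≡ 17, 17^2 ≡ 289, 17^4 ≡ 32640, 17^8 ≡ 23222, 17^16 ≡ 24446, 17^32 ≡ 9571, 17^64 ≡ 18241, 17^128 ≡ 23222, 17^256 ≡ 24446, 17^512 ≡ 9571.
795 = 512 + 256 + 16 + 8 + 2 + 1, so 17^795 ≡ 9571·24446·24446·23222·289·17 ≡ 28492 (mod 50881).

28492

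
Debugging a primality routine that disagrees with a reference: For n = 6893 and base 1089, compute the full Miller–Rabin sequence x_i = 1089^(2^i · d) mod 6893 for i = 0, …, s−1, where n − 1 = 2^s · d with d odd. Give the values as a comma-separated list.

1406, 5438

n − 1 = 6892 = 2^2 · 1723, so s = 2 and d = 1723.
x_0 = 1089^1723 mod 6893 = 1406.
x_1 = 1406^2 mod 6893 = 5438.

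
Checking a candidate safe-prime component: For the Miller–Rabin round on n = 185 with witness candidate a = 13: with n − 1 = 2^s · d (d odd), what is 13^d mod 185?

n − 1 = 184 = 2^3 · 23, so s = 3 and d = 23.
Repeated squaring mod 185: 13^1 ≡ 13, 13^2 ≡ 169, 13^4 ≡ 71, 13^8 ≡ 46, 13^16 ≡ 81.
23 = 16 + 4 + 2 + 1, so 13^23 ≡ 81·71·169·13 ≡ 2 (mod 185).

2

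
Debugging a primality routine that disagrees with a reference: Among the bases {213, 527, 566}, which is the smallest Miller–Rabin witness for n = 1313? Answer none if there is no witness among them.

213

n − 1 = 1312 = 2^5 · 41, so s = 5 and d = 41.
Base 213: x_0 = 213^41 mod 1313 = 1045. x_0 is neither 1 nor 1312, so continue squaring. x_1 = 1045^2 mod 1313 = 922. x_2 = 922^2 mod 1313 = 573. x_3 = 573^2 mod 1313 = 79. x_4 = 79^2 mod 1313 = 989. Reached i = s−1 = 4 without hitting −1: 213 is a Miller–Rabin witness and 1313 is composite.
Base 527: x_0 = 527^41 mod 1313 = 1207. x_0 is neither 1 nor 1312, so continue squaring. x_1 = 1207^2 mod 1313 = 732. x_2 = 732^2 mod 1313 = 120. x_3 = 120^2 mod 1313 = 1270. x_4 = 1270^2 mod 1313 = 536. Reached i = s−1 = 4 without hitting −1: 527 is a Miller–Rabin witness and 1313 is composite.
Base 566: x_0 = 566^41 mod 1313 = 882. x_0 is neither 1 nor 1312, so continue squaring. x_1 = 882^2 mod 1313 = 628. x_2 = 628^2 mod 1313 = 484. x_3 = 484^2 mod 1313 = 542. x_4 = 542^2 mod 1313 = 965. Reached i = s−1 = 4 without hitting −1: 566 is a Miller–Rabin witness and 1313 is composite.
The smallest witness among the given bases is 213.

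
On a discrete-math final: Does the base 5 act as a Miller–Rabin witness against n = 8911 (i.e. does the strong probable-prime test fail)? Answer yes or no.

n − 1 = 8910 = 2^1 · 4455, so s = 1 and d = 4455.
Repeated squaring mod 8911: 5^1 ≡ 5, 5^2 ≡ 25, 5^4 ≡ 625, 5^8 ≡ 7452, 5^16 ≡ 7863, 5^32 ≡ 2251, 5^64 ≡ 5553, 5^128 ≡ 3749, 5^256 ≡ 2354, 5^512 ≡ 7585, 5^1024 ≡ 2809, 5^2048 ≡ 4246, 5^4096 ≡ 1563.
4455 = 4096 + 256 + 64 + 32 + 4 + 2 + 1, so 5^4455 ≡ 1563·2354·5553·2251·625·25·5 ≡ 2813 (mod 8911).
x_0 = 5^4455 mod 8911 = 2813.
x_0 ∉ {1, 8910} and s = 1, so 5 is a Miller–Rabin witness and 8911 is composite.

yes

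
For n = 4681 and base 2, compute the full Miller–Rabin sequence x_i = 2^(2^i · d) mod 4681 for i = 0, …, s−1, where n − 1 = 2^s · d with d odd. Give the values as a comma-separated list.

n − 1 = 4680 = 2^3 · 585, so s = 3 and d = 585.
x_0 = 2^585 mod 4681 = 1.
x_1 = 1^2 mod 4681 = 1.
x_2 = 1^2 mod 4681 = 1.

1, 1, 1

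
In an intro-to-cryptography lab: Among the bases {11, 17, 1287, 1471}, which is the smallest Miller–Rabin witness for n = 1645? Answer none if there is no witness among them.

11

n − 1 = 1644 = 2^2 · 411, so s = 2 and d = 411.
Base 11: x_0 = 11^411 mod 1645 = 351. x_0 is neither 1 nor 1644, so continue squaring. x_1 = 351^2 mod 1645 = 1471. Reached i = s−1 = 1 without hitting −1: 11 is a Miller–Rabin witness and 1645 is composite.
Base 17: x_0 = 17^411 mod 1645 = 643. x_0 is neither 1 nor 1644, so continue squaring. x_1 = 643^2 mod 1645 = 554. Reached i = s−1 = 1 without hitting −1: 17 is a Miller–Rabin witness and 1645 is composite.
Base 1287: x_0 = 1287^411 mod 1645 = 153. x_0 is neither 1 nor 1644, so continue squaring. x_1 = 153^2 mod 1645 = 379. Reached i = s−1 = 1 without hitting −1: 1287 is a Miller–Rabin witness and 1645 is composite.
Base 1471: x_0 = 1471^411 mod 1645 = 316. x_0 is neither 1 nor 1644, so continue squaring. x_1 = 316^2 mod 1645 = 1156. Reached i = s−1 = 1 without hitting −1: 1471 is a Miller–Rabin witness and 1645 is composite.
The smallest witness among the given bases is 11.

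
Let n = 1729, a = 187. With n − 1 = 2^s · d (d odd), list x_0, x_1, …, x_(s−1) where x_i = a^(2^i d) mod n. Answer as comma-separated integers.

n − 1 = 1728 = 2^6 · 27, so s = 6 and d = 27.
x_0 = 187^27 mod 1729 = 1217.
x_1 = 1217^2 mod 1729 = 1065.
x_2 = 1065^2 mod 1729 = 1.
x_3 = 1^2 mod 1729 = 1.
x_4 = 1^2 mod 1729 = 1.
x_5 = 1^2 mod 1729 = 1.

1217, 1065, 1, 1, 1, 1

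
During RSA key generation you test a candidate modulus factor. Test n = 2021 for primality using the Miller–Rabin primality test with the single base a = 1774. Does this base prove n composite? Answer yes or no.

yes

n − 1 = 2020 = 2^2 · 505, so s = 2 and d = 505.
x_0 = 1774^505 mod 2021 = 1688.
x_0 is neither 1 nor 2020, so continue squaring.
x_1 = 1688^2 mod 2021 = 1755.
Reached i = s−1 = 1 without hitting −1: 1774 is a Miller–Rabin witness and 2021 is composite.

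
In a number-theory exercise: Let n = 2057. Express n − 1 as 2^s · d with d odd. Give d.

257

Halving: 2056 → 1028 → 514 → 257; 257 is odd.
So 2056 = 2^3 · 257.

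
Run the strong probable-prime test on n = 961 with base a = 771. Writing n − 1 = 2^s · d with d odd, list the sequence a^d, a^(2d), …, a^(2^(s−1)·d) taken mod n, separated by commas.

n − 1 = 960 = 2^6 · 15, so s = 6 and d = 15.
x_0 = 771^15 mod 961 = 557.
x_1 = 557^2 mod 961 = 807.
x_2 = 807^2 mod 961 = 652.
x_3 = 652^2 mod 961 = 342.
x_4 = 342^2 mod 961 = 683.
x_5 = 683^2 mod 961 = 404.

557, 807, 652, 342, 683, 404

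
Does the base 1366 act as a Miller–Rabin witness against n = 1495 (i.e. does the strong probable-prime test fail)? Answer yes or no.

yes

n − 1 = 1494 = 2^1 · 747, so s = 1 and d = 747.
x_0 = 1366^747 mod 1495 = 846.
x_0 ∉ {1, 1494} and s = 1, so 1366 is a Miller–Rabin witness and 1495 is composite.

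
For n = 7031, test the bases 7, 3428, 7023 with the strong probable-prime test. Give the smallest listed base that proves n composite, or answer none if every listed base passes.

n − 1 = 7030 = 2^1 · 3515, so s = 1 and d = 3515.
Base 7: x_0 = 7^3515 mod 7031 = 375. x_0 ∉ {1, 7030} and s = 1, so 7 is a Miller–Rabin witness and 7031 is composite.
Base 3428: x_0 = 3428^3515 mod 7031 = 4686. x_0 ∉ {1, 7030} and s = 1, so 3428 is a Miller–Rabin witness and 7031 is composite.
Base 7023: x_0 = 7023^3515 mod 7031 = 4678. x_0 ∉ {1, 7030} and s = 1, so 7023 is a Miller–Rabin witness and 7031 is composite.
The smallest witness among the given bases is 7.

7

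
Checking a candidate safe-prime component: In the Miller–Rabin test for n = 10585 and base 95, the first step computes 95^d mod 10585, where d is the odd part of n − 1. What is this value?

1815

n − 1 = 10584 = 2^3 · 1323, so s = 3 and d = 1323.
95^1323 mod 10585 = 1815.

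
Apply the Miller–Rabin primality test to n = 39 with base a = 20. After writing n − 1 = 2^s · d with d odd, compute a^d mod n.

n − 1 = 38 = 2^1 · 19, so s = 1 and d = 19.
Repeated squaring mod 39: 20^1 ≡ 20, 20^2 ≡ 10, 20^4 ≡ 22, 20^8 ≡ 16, 20^16 ≡ 22.
19 = 16 + 2 + 1, so 20^19 ≡ 22·10·20 ≡ 32 (mod 39).

32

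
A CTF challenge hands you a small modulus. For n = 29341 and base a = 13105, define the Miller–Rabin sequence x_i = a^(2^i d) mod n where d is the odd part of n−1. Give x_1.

4330

n − 1 = 29340 = 2^2 · 7335, so s = 2 and d = 7335.
By repeated squaring, 13105^7335 ≡ 7697 (mod 29341).
x_0 = 7697.
x_1 = 7697^2 mod 29341 = 4330.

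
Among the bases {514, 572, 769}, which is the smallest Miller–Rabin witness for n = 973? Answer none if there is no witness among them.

572

n − 1 = 972 = 2^2 · 243, so s = 2 and d = 243.
Base 514: x_0 = 514^243 mod 973 = 972. x_0 = 972 ≡ −1, so 514 is not a witness.
Base 572: x_0 = 572^243 mod 973 = 342. x_0 is neither 1 nor 972, so continue squaring. x_1 = 342^2 mod 973 = 204. Reached i = s−1 = 1 without hitting −1: 572 is a Miller–Rabin witness and 973 is composite.
Base 769: x_0 = 769^243 mod 973 = 566. x_0 is neither 1 nor 972, so continue squaring. x_1 = 566^2 mod 973 = 239. Reached i = s−1 = 1 without hitting −1: 769 is a Miller–Rabin witness and 973 is composite.
The smallest witness among the given bases is 572.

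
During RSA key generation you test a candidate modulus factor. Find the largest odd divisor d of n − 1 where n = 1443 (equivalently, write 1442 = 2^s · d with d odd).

721

Halving: 1442 → 721; 721 is odd.
So 1442 = 2^1 · 721.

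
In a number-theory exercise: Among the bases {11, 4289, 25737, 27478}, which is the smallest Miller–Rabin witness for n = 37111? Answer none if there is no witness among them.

n − 1 = 37110 = 2^1 · 18555, so s = 1 and d = 18555.
Base 11: x_0 = 11^18555 mod 37111 = 7288. x_0 ∉ {1, 37110} and s = 1, so 11 is a Miller–Rabin witness and 37111 is composite.
Base 4289: x_0 = 4289^18555 mod 37111 = 21856. x_0 ∉ {1, 37110} and s = 1, so 4289 is a Miller–Rabin witness and 37111 is composite.
Base 25737: x_0 = 25737^18555 mod 37111 = 29392. x_0 ∉ {1, 37110} and s = 1, so 25737 is a Miller–Rabin witness and 37111 is composite.
Base 27478: x_0 = 27478^18555 mod 37111 = 18212. x_0 ∉ {1, 37110} and s = 1, so 27478 is a Miller–Rabin witness and 37111 is composite.
The smallest witness among the given bases is 11.

11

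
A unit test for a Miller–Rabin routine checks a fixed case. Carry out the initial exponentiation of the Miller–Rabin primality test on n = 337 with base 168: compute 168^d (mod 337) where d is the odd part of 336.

336

n − 1 = 336 = 2^4 · 21, so s = 4 and d = 21.
168^21 mod 337 = 336.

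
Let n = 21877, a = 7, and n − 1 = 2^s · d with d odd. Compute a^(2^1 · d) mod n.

n − 1 = 21876 = 2^2 · 5469, so s = 2 and d = 5469.
By repeated squaring, 7^5469 ≡ 1284 (mod 21877).
x_0 = 1284.
x_1 = 1284^2 mod 21877 = 7881.

7881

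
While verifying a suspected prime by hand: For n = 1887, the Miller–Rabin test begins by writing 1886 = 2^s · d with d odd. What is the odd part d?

943

Halving: 1886 → 943; 943 is odd.
So 1886 = 2^1 · 943.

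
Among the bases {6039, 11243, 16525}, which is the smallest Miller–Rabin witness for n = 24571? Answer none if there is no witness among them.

none

n − 1 = 24570 = 2^1 · 12285, so s = 1 and d = 12285.
Base 6039: x_0 = 6039^12285 mod 24571 = 1. x_0 = 1, so 6039 is not a witness.
Base 11243: x_0 = 11243^12285 mod 24571 = 1. x_0 = 1, so 11243 is not a witness.
Base 16525: x_0 = 16525^12285 mod 24571 = 1. x_0 = 1, so 16525 is not a witness.
No listed base is a witness for 24571.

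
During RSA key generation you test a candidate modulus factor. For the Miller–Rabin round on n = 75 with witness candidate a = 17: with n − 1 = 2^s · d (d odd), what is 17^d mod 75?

2

n − 1 = 74 = 2^1 · 37, so s = 1 and d = 37.
By repeated squaring, 17^37 ≡ 2 (mod 75).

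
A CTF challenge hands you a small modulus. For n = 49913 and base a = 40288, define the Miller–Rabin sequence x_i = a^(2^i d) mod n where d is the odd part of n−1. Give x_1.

22241

n − 1 = 49912 = 2^3 · 6239, so s = 3 and d = 6239.
Repeated squaring mod 49913: 40288^1 ≡ 40288, 40288^2 ≡ 2097, 40288^4 ≡ 5065, 40288^8 ≡ 48856, 40288^16 ≡ 19163, 40288^32 ≡ 10628, 40288^64 ≡ 1265, 40288^128 ≡ 3009, 40288^256 ≡ 19828, 40288^512 ≡ 34796, 40288^1024 ≡ 21975, 40288^2048 ≡ 42263, 40288^4096 ≡ 24464.
6239 = 4096 + 2048 + 64 + 16 + 8 + 4 + 2 + 1, so 40288^6239 ≡ 24464·42263·1265·19163·48856·5065·2097·40288 ≡ 7916 (mod 49913).
x_0 = 7916.
x_1 = 7916^2 mod 49913 = 22241.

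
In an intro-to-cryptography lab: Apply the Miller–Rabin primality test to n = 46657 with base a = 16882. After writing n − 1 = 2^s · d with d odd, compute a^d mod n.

n − 1 = 46656 = 2^6 · 729, so s = 6 and d = 729.
16882^729 mod 46657 = 30896.

30896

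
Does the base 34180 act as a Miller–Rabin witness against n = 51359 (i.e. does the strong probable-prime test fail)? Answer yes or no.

yes

n − 1 = 51358 = 2^1 · 25679, so s = 1 and d = 25679.
x_0 = 34180^25679 mod 51359 = 19375.
x_0 ∉ {1, 51358} and s = 1, so 34180 is a Miller–Rabin witness and 51359 is composite.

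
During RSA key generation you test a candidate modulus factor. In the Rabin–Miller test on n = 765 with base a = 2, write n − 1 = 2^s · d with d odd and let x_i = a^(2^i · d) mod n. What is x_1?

574

n − 1 = 764 = 2^2 · 191, so s = 2 and d = 191.
x_0 = 2^191 mod 765 = 383.
x_1 = 383^2 mod 765 = 574.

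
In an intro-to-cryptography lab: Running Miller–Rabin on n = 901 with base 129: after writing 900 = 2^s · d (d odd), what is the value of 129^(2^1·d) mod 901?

n − 1 = 900 = 2^2 · 225, so s = 2 and d = 225.
x_0 = 129^225 mod 901 = 129.
x_1 = 129^2 mod 901 = 423.

423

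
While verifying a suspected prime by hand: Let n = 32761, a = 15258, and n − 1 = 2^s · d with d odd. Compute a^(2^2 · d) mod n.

n − 1 = 32760 = 2^3 · 4095, so s = 3 and d = 4095.
x_0 = 15258^4095 mod 32761 = 17214.
x_1 = 17214^2 mod 32761 = 31312.
x_2 = 31312^2 mod 32761 = 2897.

2897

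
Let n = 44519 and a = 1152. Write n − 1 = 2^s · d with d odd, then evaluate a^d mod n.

1

n − 1 = 44518 = 2^1 · 22259, so s = 1 and d = 22259.
Repeated squaring mod 44519: 1152^1 ≡ 1152, 1152^2 ≡ 36053, 1152^4 ≡ 42085, 1152^8 ≡ 3329, 1152^16 ≡ 41529, 1152^32 ≡ 36300, 1152^64 ≡ 16638, 1152^128 ≡ 3902, 1152^256 ≡ 106, 1152^512 ≡ 11236, 1152^1024 ≡ 36331, 1152^2048 ≡ 42249, 1152^4096 ≡ 33215, 1152^8192 ≡ 10886, 1152^16384 ≡ 39937.
22259 = 16384 + 4096 + 1024 + 512 + 128 + 64 + 32 + 16 + 2 + 1, so 1152^22259 ≡ 39937·33215·36331·11236·3902·16638·36300·41529·36053·1152 ≡ 1 (mod 44519).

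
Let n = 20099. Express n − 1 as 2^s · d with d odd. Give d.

Halving: 20098 → 10049; 10049 is odd.
So 20098 = 2^1 · 10049.

10049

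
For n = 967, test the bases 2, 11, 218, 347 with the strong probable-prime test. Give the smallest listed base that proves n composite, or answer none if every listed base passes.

none

n − 1 = 966 = 2^1 · 483, so s = 1 and d = 483.
Base 2: x_0 = 2^483 mod 967 = 1. x_0 = 1, so 2 is not a witness.
Base 11: x_0 = 11^483 mod 967 = 1. x_0 = 1, so 11 is not a witness.
Base 218: x_0 = 218^483 mod 967 = 966. x_0 = 966 ≡ −1, so 218 is not a witness.
Base 347: x_0 = 347^483 mod 967 = 1. x_0 = 1, so 347 is not a witness.
No listed base is a witness for 967.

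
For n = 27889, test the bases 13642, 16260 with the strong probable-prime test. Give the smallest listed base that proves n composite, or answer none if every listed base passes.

n − 1 = 27888 = 2^4 · 1743, so s = 4 and d = 1743.
Base 13642: x_0 = 13642^1743 mod 27889 = 1. x_0 = 1, so 13642 is not a witness.
Base 16260: x_0 = 16260^1743 mod 27889 = 9353. x_0 is neither 1 nor 27888, so continue squaring. x_1 = 9353^2 mod 27889 = 18705. x_2 = 18705^2 mod 27889 = 9520. x_3 = 9520^2 mod 27889 = 19039. Reached i = s−1 = 3 without hitting −1: 16260 is a Miller–Rabin witness and 27889 is composite.
The smallest witness among the given bases is 16260.

16260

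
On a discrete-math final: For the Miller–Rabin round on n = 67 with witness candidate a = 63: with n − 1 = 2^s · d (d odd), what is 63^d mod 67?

66

n − 1 = 66 = 2^1 · 33, so s = 1 and d = 33.
63^33 mod 67 = 66.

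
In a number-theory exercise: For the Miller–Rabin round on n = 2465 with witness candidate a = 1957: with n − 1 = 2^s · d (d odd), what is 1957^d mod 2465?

1902

n − 1 = 2464 = 2^5 · 77, so s = 5 and d = 77.
Repeated squaring mod 2465: 1957^1 ≡ 1957, 1957^2 ≡ 1704, 1957^4 ≡ 2311, 1957^8 ≡ 1531, 1957^16 ≡ 2211, 1957^32 ≡ 426, 1957^64 ≡ 1531.
77 = 64 + 8 + 4 + 1, so 1957^77 ≡ 1531·1531·2311·1957 ≡ 1902 (mod 2465).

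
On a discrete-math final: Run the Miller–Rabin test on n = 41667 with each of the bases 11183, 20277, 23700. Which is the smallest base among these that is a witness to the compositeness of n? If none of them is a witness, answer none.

11183

n − 1 = 41666 = 2^1 · 20833, so s = 1 and d = 20833.
Base 11183: x_0 = 11183^20833 mod 41667 = 11183. x_0 ∉ {1, 41666} and s = 1, so 11183 is a Miller–Rabin witness and 41667 is composite.
Base 20277: x_0 = 20277^20833 mod 41667 = 31242. x_0 ∉ {1, 41666} and s = 1, so 20277 is a Miller–Rabin witness and 41667 is composite.
Base 23700: x_0 = 23700^20833 mod 41667 = 23700. x_0 ∉ {1, 41666} and s = 1, so 23700 is a Miller–Rabin witness and 41667 is composite.
The smallest witness among the given bases is 11183.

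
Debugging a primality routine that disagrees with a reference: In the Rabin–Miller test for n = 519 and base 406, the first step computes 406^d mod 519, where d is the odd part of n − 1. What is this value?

n − 1 = 518 = 2^1 · 259, so s = 1 and d = 259.
406^259 mod 519 = 406.

406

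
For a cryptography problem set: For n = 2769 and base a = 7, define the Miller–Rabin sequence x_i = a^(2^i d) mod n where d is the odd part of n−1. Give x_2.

1186

n − 1 = 2768 = 2^4 · 173, so s = 4 and d = 173.
Repeated squaring mod 2769: 7^1 ≡ 7, 7^2 ≡ 49, 7^4 ≡ 2401, 7^8 ≡ 2512, 7^16 ≡ 2362, 7^32 ≡ 2278, 7^64 ≡ 178, 7^128 ≡ 1225.
173 = 128 + 32 + 8 + 4 + 1, so 7^173 ≡ 1225·2278·2512·2401·7 ≡ 1675 (mod 2769).
x_0 = 1675.
x_1 = 1675^2 mod 2769 = 628.
x_2 = 628^2 mod 2769 = 1186.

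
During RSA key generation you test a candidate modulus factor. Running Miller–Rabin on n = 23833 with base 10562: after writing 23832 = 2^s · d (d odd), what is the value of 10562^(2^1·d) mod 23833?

7056

n − 1 = 23832 = 2^3 · 2979, so s = 3 and d = 2979.
Repeated squaring mod 23833: 10562^1 ≡ 10562, 10562^2 ≡ 17404, 10562^4 ≡ 5619, 10562^8 ≡ 18269, 10562^16 ≡ 22862, 10562^32 ≡ 13354, 10562^64 ≡ 10810, 10562^128 ≡ 2901, 10562^256 ≡ 2752, 10562^512 ≡ 18443, 10562^1024 ≡ 23506, 10562^2048 ≡ 11597.
2979 = 2048 + 512 + 256 + 128 + 32 + 2 + 1, so 10562^2979 ≡ 11597·18443·2752·2901·13354·17404·10562 ≡ 23749 (mod 23833).
x_0 = 23749.
x_1 = 23749^2 mod 23833 = 7056.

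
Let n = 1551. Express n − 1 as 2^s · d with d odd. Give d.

Halving: 1550 → 775; 775 is odd.
So 1550 = 2^1 · 775.

775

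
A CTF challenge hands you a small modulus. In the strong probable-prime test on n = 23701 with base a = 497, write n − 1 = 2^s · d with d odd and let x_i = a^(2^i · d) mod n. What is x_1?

23052

n − 1 = 23700 = 2^2 · 5925, so s = 2 and d = 5925.
x_0 = 497^5925 mod 23701 = 9036.
x_1 = 9036^2 mod 23701 = 23052.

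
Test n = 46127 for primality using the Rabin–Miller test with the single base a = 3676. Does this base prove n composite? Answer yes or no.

yes

n − 1 = 46126 = 2^1 · 23063, so s = 1 and d = 23063.
x_0 = 3676^23063 mod 46127 = 16641.
x_0 ∉ {1, 46126} and s = 1, so 3676 is a Miller–Rabin witness and 46127 is composite.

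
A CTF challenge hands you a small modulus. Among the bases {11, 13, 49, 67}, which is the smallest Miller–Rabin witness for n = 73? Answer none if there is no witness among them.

none

n − 1 = 72 = 2^3 · 9, so s = 3 and d = 9.
Base 11: x_0 = 11^9 mod 73 = 22. x_0 is neither 1 nor 72, so continue squaring. x_1 = 22^2 mod 73 = 46. x_2 = 46^2 mod 73 = 72. x_2 ≡ −1, so 11 is not a witness.
Base 13: x_0 = 13^9 mod 73 = 51. x_0 is neither 1 nor 72, so continue squaring. x_1 = 51^2 mod 73 = 46. x_2 = 46^2 mod 73 = 72. x_2 ≡ −1, so 13 is not a witness.
Base 49: x_0 = 49^9 mod 73 = 27. x_0 is neither 1 nor 72, so continue squaring. x_1 = 27^2 mod 73 = 72. x_1 ≡ −1, so 49 is not a witness.
Base 67: x_0 = 67^9 mod 73 = 27. x_0 is neither 1 nor 72, so continue squaring. x_1 = 27^2 mod 73 = 72. x_1 ≡ −1, so 67 is not a witness.
No listed base is a witness for 73.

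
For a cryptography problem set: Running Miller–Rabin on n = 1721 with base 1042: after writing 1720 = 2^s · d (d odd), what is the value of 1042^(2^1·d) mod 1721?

473

n − 1 = 1720 = 2^3 · 215, so s = 3 and d = 215.
x_0 = 1042^215 mod 1721 = 1489.
x_1 = 1489^2 mod 1721 = 473.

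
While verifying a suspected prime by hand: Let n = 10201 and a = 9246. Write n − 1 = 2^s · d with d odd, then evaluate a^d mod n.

6656

n − 1 = 10200 = 2^3 · 1275, so s = 3 and d = 1275.
Repeated squaring mod 10201: 9246^1 ≡ 9246, 9246^2 ≡ 4136, 9246^4 ≡ 9620, 9246^8 ≡ 928, 9246^16 ≡ 4300, 9246^32 ≡ 5788, 9246^64 ≡ 860, 9246^128 ≡ 5128, 9246^256 ≡ 8407, 9246^512 ≡ 5121, 9246^1024 ≡ 8071.
1275 = 1024 + 128 + 64 + 32 + 16 + 8 + 2 + 1, so 9246^1275 ≡ 8071·5128·860·5788·4300·928·4136·9246 ≡ 6656 (mod 10201).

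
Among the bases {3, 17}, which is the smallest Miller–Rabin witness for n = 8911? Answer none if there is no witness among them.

17

n − 1 = 8910 = 2^1 · 4455, so s = 1 and d = 4455.
Base 3: x_0 = 3^4455 mod 8911 = 8910. x_0 = 8910 ≡ −1, so 3 is not a witness.
Base 17: x_0 = 17^4455 mod 8911 = 2547. x_0 ∉ {1, 8910} and s = 1, so 17 is a Miller–Rabin witness and 8911 is composite.
The smallest witness among the given bases is 17.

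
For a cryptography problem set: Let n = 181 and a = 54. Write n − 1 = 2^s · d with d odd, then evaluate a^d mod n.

162

n − 1 = 180 = 2^2 · 45, so s = 2 and d = 45.
Repeated squaring mod 181: 54^1 ≡ 54, 54^2 ≡ 20, 54^4 ≡ 38, 54^8 ≡ 177, 54^16 ≡ 16, 54^32 ≡ 75.
45 = 32 + 8 + 4 + 1, so 54^45 ≡ 75·177·38·54 ≡ 162 (mod 181).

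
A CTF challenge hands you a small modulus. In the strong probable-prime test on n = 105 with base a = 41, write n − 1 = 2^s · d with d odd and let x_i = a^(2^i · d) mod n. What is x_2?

n − 1 = 104 = 2^3 · 13, so s = 3 and d = 13.
Repeated squaring mod 105: 41^1 ≡ 41, 41^2 ≡ 1, 41^4 ≡ 1, 41^8 ≡ 1.
13 = 8 + 4 + 1, so 41^13 ≡ 1·1·41 ≡ 41 (mod 105).
x_0 = 41.
x_1 = 41^2 mod 105 = 1.
x_2 = 1^2 mod 105 = 1.

1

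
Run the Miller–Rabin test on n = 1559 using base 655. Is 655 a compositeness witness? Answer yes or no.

n − 1 = 1558 = 2^1 · 779, so s = 1 and d = 779.
x_0 = 655^779 mod 1559 = 1.
x_0 = 1, so 655 is not a witness.

no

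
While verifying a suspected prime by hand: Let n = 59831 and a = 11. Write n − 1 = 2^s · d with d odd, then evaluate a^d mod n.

n − 1 = 59830 = 2^1 · 29915, so s = 1 and d = 29915.
11^29915 mod 59831 = 41826.

41826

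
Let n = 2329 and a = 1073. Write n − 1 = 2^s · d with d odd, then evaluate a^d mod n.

875

n − 1 = 2328 = 2^3 · 291, so s = 3 and d = 291.
Repeated squaring mod 2329: 1073^1 ≡ 1073, 1073^2 ≡ 803, 1073^4 ≡ 2005, 1073^8 ≡ 171, 1073^16 ≡ 1293, 1073^32 ≡ 1956, 1073^64 ≡ 1718, 1073^128 ≡ 681, 1073^256 ≡ 290.
291 = 256 + 32 + 2 + 1, so 1073^291 ≡ 290·1956·803·1073 ≡ 875 (mod 2329).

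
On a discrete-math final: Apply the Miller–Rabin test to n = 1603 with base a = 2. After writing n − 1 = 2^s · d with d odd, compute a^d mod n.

1366

n − 1 = 1602 = 2^1 · 801, so s = 1 and d = 801.
Repeated squaring mod 1603: 2^1 ≡ 2, 2^2 ≡ 4, 2^4 ≡ 16, 2^8 ≡ 256, 2^16 ≡ 1416, 2^32 ≡ 1306, 2^64 ≡ 44, 2^128 ≡ 333, 2^256 ≡ 282, 2^512 ≡ 977.
801 = 512 + 256 + 32 + 1, so 2^801 ≡ 977·282·1306·2 ≡ 1366 (mod 1603).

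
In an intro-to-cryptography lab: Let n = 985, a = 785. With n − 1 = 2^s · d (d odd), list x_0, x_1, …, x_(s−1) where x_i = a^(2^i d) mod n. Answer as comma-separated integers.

n − 1 = 984 = 2^3 · 123, so s = 3 and d = 123.
x_0 = 785^123 mod 985 = 855.
x_1 = 855^2 mod 985 = 155.
x_2 = 155^2 mod 985 = 385.

855, 155, 385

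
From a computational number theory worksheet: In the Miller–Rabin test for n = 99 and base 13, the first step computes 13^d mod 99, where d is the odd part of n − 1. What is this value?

94

n − 1 = 98 = 2^1 · 49, so s = 1 and d = 49.
13^49 mod 99 = 94.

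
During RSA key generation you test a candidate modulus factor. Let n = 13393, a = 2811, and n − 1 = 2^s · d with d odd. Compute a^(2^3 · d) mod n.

n − 1 = 13392 = 2^4 · 837, so s = 4 and d = 837.
Repeated squaring mod 13393: 2811^1 ≡ 2811, 2811^2 ≡ 13244, 2811^4 ≡ 8808, 2811^8 ≡ 8608, 2811^16 ≡ 7588, 2811^32 ≡ 1237, 2811^64 ≡ 3367, 2811^128 ≡ 6211, 2811^256 ≡ 4681, 2811^512 ≡ 813.
837 = 512 + 256 + 64 + 4 + 1, so 2811^837 ≡ 813·4681·3367·8808·2811 ≡ 12088 (mod 13393).
x_0 = 12088.
x_1 = 12088^2 mod 13393 = 2114.
x_2 = 2114^2 mod 13393 = 9127.
x_3 = 9127^2 mod 13393 = 11062.

11062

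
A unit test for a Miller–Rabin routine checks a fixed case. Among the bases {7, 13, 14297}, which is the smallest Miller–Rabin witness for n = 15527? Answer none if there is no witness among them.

none

n − 1 = 15526 = 2^1 · 7763, so s = 1 and d = 7763.
Base 7: x_0 = 7^7763 mod 15527 = 15526. x_0 = 15526 ≡ −1, so 7 is not a witness.
Base 13: x_0 = 13^7763 mod 15527 = 15526. x_0 = 15526 ≡ −1, so 13 is not a witness.
Base 14297: x_0 = 14297^7763 mod 15527 = 15526. x_0 = 15526 ≡ −1, so 14297 is not a witness.
No listed base is a witness for 15527.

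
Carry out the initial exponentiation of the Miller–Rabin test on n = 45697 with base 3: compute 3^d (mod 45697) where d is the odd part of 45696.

9976

n − 1 = 45696 = 2^7 · 357, so s = 7 and d = 357.
Repeated squaring mod 45697: 3^1 ≡ 3, 3^2 ≡ 9, 3^4 ≡ 81, 3^8 ≡ 6561, 3^16 ≡ 147, 3^32 ≡ 21609, 3^64 ≡ 16935, 3^128 ≡ 45550, 3^256 ≡ 21609.
357 = 256 + 64 + 32 + 4 + 1, so 3^357 ≡ 21609·16935·21609·81·3 ≡ 9976 (mod 45697).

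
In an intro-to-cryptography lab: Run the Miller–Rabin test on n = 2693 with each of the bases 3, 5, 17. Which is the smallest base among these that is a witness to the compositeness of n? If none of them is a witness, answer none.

n − 1 = 2692 = 2^2 · 673, so s = 2 and d = 673.
Base 3: x_0 = 3^673 mod 2693 = 859. x_0 is neither 1 nor 2692, so continue squaring. x_1 = 859^2 mod 2693 = 2692. x_1 ≡ −1, so 3 is not a witness.
Base 5: x_0 = 5^673 mod 2693 = 1834. x_0 is neither 1 nor 2692, so continue squaring. x_1 = 1834^2 mod 2693 = 2692. x_1 ≡ −1, so 5 is not a witness.
Base 17: x_0 = 17^673 mod 2693 = 859. x_0 is neither 1 nor 2692, so continue squaring. x_1 = 859^2 mod 2693 = 2692. x_1 ≡ −1, so 17 is not a witness.
No listed base is a witness for 2693.

none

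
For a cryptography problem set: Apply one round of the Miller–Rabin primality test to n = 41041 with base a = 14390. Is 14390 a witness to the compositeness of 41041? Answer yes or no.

n − 1 = 41040 = 2^4 · 2565, so s = 4 and d = 2565.
By repeated squaring, 14390^2565 ≡ 41040 (mod 41041).
x_0 = 14390^2565 mod 41041 = 41040.
x_0 = 41040 ≡ −1, so 14390 is not a witness.

no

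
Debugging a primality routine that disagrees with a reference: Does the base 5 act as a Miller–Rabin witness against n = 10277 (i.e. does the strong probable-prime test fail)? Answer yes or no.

n − 1 = 10276 = 2^2 · 2569, so s = 2 and d = 2569.
x_0 = 5^2569 mod 10277 = 5025.
x_0 is neither 1 nor 10276, so continue squaring.
x_1 = 5025^2 mod 10277 = 36.
Reached i = s−1 = 1 without hitting −1: 5 is a Miller–Rabin witness and 10277 is composite.

yes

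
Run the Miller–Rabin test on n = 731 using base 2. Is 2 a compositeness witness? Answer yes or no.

n − 1 = 730 = 2^1 · 365, so s = 1 and d = 365.
x_0 = 2^365 mod 731 = 389.
x_0 ∉ {1, 730} and s = 1, so 2 is a Miller–Rabin witness and 731 is composite.

yes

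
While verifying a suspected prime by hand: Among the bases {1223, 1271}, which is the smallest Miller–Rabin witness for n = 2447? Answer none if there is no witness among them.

n − 1 = 2446 = 2^1 · 1223, so s = 1 and d = 1223.
Base 1223: x_0 = 1223^1223 mod 2447 = 2446. x_0 = 2446 ≡ −1, so 1223 is not a witness.
Base 1271: x_0 = 1271^1223 mod 2447 = 2446. x_0 = 2446 ≡ −1, so 1271 is not a witness.
No listed base is a witness for 2447.

none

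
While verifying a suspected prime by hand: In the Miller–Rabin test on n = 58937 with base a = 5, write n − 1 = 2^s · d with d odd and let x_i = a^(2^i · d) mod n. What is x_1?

3952

n − 1 = 58936 = 2^3 · 7367, so s = 3 and d = 7367.
x_0 = 5^7367 mod 58937 = 48433.
x_1 = 48433^2 mod 58937 = 3952.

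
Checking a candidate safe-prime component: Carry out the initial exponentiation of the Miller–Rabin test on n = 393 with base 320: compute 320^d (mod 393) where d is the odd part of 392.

n − 1 = 392 = 2^3 · 49, so s = 3 and d = 49.
320^49 mod 393 = 323.

323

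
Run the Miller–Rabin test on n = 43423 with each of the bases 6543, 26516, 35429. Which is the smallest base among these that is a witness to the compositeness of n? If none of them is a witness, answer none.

n − 1 = 43422 = 2^1 · 21711, so s = 1 and d = 21711.
Base 6543: x_0 = 6543^21711 mod 43423 = 41082. x_0 ∉ {1, 43422} and s = 1, so 6543 is a Miller–Rabin witness and 43423 is composite.
Base 26516: x_0 = 26516^21711 mod 43423 = 37883. x_0 ∉ {1, 43422} and s = 1, so 26516 is a Miller–Rabin witness and 43423 is composite.
Base 35429: x_0 = 35429^21711 mod 43423 = 7477. x_0 ∉ {1, 43422} and s = 1, so 35429 is a Miller–Rabin witness and 43423 is composite.
The smallest witness among the given bases is 6543.

6543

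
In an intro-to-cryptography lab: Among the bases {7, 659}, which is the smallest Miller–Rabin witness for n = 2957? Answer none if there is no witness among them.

none

n − 1 = 2956 = 2^2 · 739, so s = 2 and d = 739.
Base 7: x_0 = 7^739 mod 2957 = 1222. x_0 is neither 1 nor 2956, so continue squaring. x_1 = 1222^2 mod 2957 = 2956. x_1 ≡ −1, so 7 is not a witness.
Base 659: x_0 = 659^739 mod 2957 = 2956. x_0 = 2956 ≡ −1, so 659 is not a witness.
No listed base is a witness for 2957.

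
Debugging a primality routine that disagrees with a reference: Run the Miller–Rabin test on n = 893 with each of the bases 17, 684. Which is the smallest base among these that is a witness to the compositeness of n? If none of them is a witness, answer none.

n − 1 = 892 = 2^2 · 223, so s = 2 and d = 223.
Base 17: x_0 = 17^223 mod 893 = 157. x_0 is neither 1 nor 892, so continue squaring. x_1 = 157^2 mod 893 = 538. Reached i = s−1 = 1 without hitting −1: 17 is a Miller–Rabin witness and 893 is composite.
Base 684: x_0 = 684^223 mod 893 = 456. x_0 is neither 1 nor 892, so continue squaring. x_1 = 456^2 mod 893 = 760. Reached i = s−1 = 1 without hitting −1: 684 is a Miller–Rabin witness and 893 is composite.
The smallest witness among the given bases is 17.

17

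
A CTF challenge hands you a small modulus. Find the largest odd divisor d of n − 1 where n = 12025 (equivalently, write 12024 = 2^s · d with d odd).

1503

Halving: 12024 → 6012 → 3006 → 1503; 1503 is odd.
So 12024 = 2^3 · 1503.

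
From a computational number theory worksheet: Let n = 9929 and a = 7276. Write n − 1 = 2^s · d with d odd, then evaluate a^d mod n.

9928

n − 1 = 9928 = 2^3 · 1241, so s = 3 and d = 1241.
7276^1241 mod 9929 = 9928.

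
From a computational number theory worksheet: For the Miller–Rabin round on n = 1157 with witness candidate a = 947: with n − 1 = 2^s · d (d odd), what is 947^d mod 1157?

518

n − 1 = 1156 = 2^2 · 289, so s = 2 and d = 289.
947^289 mod 1157 = 518.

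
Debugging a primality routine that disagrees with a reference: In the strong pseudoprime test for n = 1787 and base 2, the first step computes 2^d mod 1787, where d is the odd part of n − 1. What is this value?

n − 1 = 1786 = 2^1 · 893, so s = 1 and d = 893.
Repeated squaring mod 1787: 2^1 ≡ 2, 2^2 ≡ 4, 2^4 ≡ 16, 2^8 ≡ 256, 2^16 ≡ 1204, 2^32 ≡ 359, 2^64 ≡ 217, 2^128 ≡ 627, 2^256 ≡ 1776, 2^512 ≡ 121.
893 = 512 + 256 + 64 + 32 + 16 + 8 + 4 + 1, so 2^893 ≡ 121·1776·217·359·1204·256·16·2 ≡ 1786 (mod 1787).

1786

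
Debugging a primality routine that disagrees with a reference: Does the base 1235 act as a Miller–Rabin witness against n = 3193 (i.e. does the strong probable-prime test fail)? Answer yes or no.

n − 1 = 3192 = 2^3 · 399, so s = 3 and d = 399.
Repeated squaring mod 3193: 1235^1 ≡ 1235, 1235^2 ≡ 2164, 1235^4 ≡ 1958, 1235^8 ≡ 2164, 1235^16 ≡ 1958, 1235^32 ≡ 2164, 1235^64 ≡ 1958, 1235^128 ≡ 2164, 1235^256 ≡ 1958.
399 = 256 + 128 + 8 + 4 + 2 + 1, so 1235^399 ≡ 1958·2164·2164·1958·2164·1235 ≡ 3192 (mod 3193).
x_0 = 1235^399 mod 3193 = 3192.
x_0 = 3192 ≡ −1, so 1235 is not a witness.

no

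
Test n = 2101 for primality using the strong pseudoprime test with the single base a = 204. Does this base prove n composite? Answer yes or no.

yes

n − 1 = 2100 = 2^2 · 525, so s = 2 and d = 525.
x_0 = 204^525 mod 2101 = 1253.
x_0 is neither 1 nor 2100, so continue squaring.
x_1 = 1253^2 mod 2101 = 562.
Reached i = s−1 = 1 without hitting −1: 204 is a Miller–Rabin witness and 2101 is composite.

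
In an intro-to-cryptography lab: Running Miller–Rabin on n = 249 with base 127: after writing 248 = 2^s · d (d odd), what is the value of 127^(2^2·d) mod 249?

n − 1 = 248 = 2^3 · 31, so s = 3 and d = 31.
x_0 = 127^31 mod 249 = 244.
x_1 = 244^2 mod 249 = 25.
x_2 = 25^2 mod 249 = 127.

127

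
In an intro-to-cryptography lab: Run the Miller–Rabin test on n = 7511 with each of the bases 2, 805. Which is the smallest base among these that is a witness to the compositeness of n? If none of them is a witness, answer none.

2

n − 1 = 7510 = 2^1 · 3755, so s = 1 and d = 3755.
Base 2: x_0 = 2^3755 mod 7511 = 3343. x_0 ∉ {1, 7510} and s = 1, so 2 is a Miller–Rabin witness and 7511 is composite.
Base 805: x_0 = 805^3755 mod 7511 = 5950. x_0 ∉ {1, 7510} and s = 1, so 805 is a Miller–Rabin witness and 7511 is composite.
The smallest witness among the given bases is 2.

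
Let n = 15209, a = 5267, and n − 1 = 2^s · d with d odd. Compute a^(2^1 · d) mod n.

n − 1 = 15208 = 2^3 · 1901, so s = 3 and d = 1901.
x_0 = 5267^1901 mod 15209 = 118.
x_1 = 118^2 mod 15209 = 13924.

13924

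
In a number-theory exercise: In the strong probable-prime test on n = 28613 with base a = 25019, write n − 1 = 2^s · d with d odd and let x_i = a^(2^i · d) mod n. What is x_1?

n − 1 = 28612 = 2^2 · 7153, so s = 2 and d = 7153.
x_0 = 25019^7153 mod 28613 = 7820.
x_1 = 7820^2 mod 28613 = 6419.

6419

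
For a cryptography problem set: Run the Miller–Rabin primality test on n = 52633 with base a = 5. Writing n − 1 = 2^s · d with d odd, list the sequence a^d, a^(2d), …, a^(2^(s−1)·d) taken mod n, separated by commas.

n − 1 = 52632 = 2^3 · 6579, so s = 3 and d = 6579.
x_0 = 5^6579 mod 52633 = 36770.
x_1 = 36770^2 mod 52633 = 49029.
x_2 = 49029^2 mod 52633 = 41098.

36770, 49029, 41098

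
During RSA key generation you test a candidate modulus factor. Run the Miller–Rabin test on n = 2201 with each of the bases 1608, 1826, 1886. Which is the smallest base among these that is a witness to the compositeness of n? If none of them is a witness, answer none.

1826

n − 1 = 2200 = 2^3 · 275, so s = 3 and d = 275.
Base 1608: x_0 = 1608^275 mod 2201 = 2200. x_0 = 2200 ≡ −1, so 1608 is not a witness.
Base 1826: x_0 = 1826^275 mod 2201 = 594. x_0 is neither 1 nor 2200, so continue squaring. x_1 = 594^2 mod 2201 = 676. x_2 = 676^2 mod 2201 = 1369. Reached i = s−1 = 2 without hitting −1: 1826 is a Miller–Rabin witness and 2201 is composite.
Base 1886: x_0 = 1886^275 mod 2201 = 1184. x_0 is neither 1 nor 2200, so continue squaring. x_1 = 1184^2 mod 2201 = 2020. x_2 = 2020^2 mod 2201 = 1947. Reached i = s−1 = 2 without hitting −1: 1886 is a Miller–Rabin witness and 2201 is composite.
The smallest witness among the given bases is 1826.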